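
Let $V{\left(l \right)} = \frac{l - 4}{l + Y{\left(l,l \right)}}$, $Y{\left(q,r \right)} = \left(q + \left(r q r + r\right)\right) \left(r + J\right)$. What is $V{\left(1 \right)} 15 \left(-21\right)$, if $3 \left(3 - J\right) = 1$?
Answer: $\frac{315}{4} \approx 78.75$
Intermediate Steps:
$J = \frac{8}{3}$ ($J = 3 - \frac{1}{3} = \frac{8}{3} \approx 2.6667$)
$Y{\left(q,r \right)} = \left(\frac{8}{3} + r\right) \left(q + r + q r^{2}\right)$ ($Y{\left(q,r \right)} = \left(q + \left(r q r + r\right)\right) \left(r + \frac{8}{3}\right) = \left(q + \left(q r r + r\right)\right) \left(\frac{8}{3} + r\right) = \left(q + \left(q r^{2} + r\right)\right) \left(\frac{8}{3} + r\right) = \left(q + \left(r + q r^{2}\right)\right) \left(\frac{8}{3} + r\right) = \left(q + r + q r^{2}\right) \left(\frac{8}{3} + r\right) = \left(\frac{8}{3} + r\right) \left(q + r + q r^{2}\right)$)
$V{\left(l \right)} = \frac{-4 + l}{l^{4} + 2 l^{2} + \frac{8 l^{3}}{3} + \frac{19 l}{3}}$ ($V{\left(l \right)} = \frac{l - 4}{l + \left(l^{2} + \frac{8 l}{3} + \frac{8 l}{3} + l l + l l^{3} + \frac{8 l l^{2}}{3}\right)} = \frac{-4 + l}{l + \left(l^{2} + \frac{8 l}{3} + \frac{8 l}{3} + l^{2} + l^{4} + \frac{8 l^{3}}{3}\right)} = \frac{-4 + l}{l + \left(l^{4} + 2 l^{2} + \frac{8 l^{3}}{3} + \frac{16 l}{3}\right)} = \frac{-4 + l}{l^{4} + 2 l^{2} + \frac{8 l^{3}}{3} + \frac{19 l}{3}}$)
$V{\left(1 \right)} 15 \left(-21\right) = \frac{3 \left(-4 + 1\right)}{1 \left(19 + 3 \cdot 1^{3} + 6 \cdot 1 + 8 \cdot 1^{2}\right)} 15 \left(-21\right) = 3 \cdot 1 \frac{1}{19 + 3 \cdot 1 + 6 + 8 \cdot 1} \left(-3\right) 15 \left(-21\right) = 3 \cdot 1 \frac{1}{19 + 3 + 6 + 8} \left(-3\right) 15 \left(-21\right) = 3 \cdot 1 \cdot \frac{1}{36} \left(-3\right) 15 \left(-21\right) = \left(- \frac{1}{4}\right) 15 \left(-21\right) = \left(- \frac{15}{4}\right) \left(-21\right) = \frac{315}{4}$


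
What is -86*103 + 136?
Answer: -8722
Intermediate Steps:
-86*103 + 136 = -8858 + 136 = -8722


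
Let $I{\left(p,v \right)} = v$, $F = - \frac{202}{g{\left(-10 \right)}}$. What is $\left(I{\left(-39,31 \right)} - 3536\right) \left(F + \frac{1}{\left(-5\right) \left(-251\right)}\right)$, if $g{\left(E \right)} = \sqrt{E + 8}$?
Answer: $- \frac{701}{251} - 354005 i \sqrt{2} \approx -2.7928 - 5.0064 \cdot 10^{5} i$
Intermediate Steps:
$g{\left(E \right)} = \sqrt{8 + E}$
$F = 101 i \sqrt{2}$ ($F = - \frac{202}{\sqrt{8 - 10}} = - \frac{202}{\sqrt{-2}} = - \frac{202}{i \sqrt{2}} = - 202 \left(- \frac{i \sqrt{2}}{2}\right) = 101 i \sqrt{2} \approx 142.84 i$)
$\left(I{\left(-39,31 \right)} - 3536\right) \left(F + \frac{1}{\left(-5\right) \left(-251\right)}\right) = \left(31 - 3536\right) \left(101 i \sqrt{2} + \frac{1}{\left(-5\right) \left(-251\right)}\right) = - 3505 \left(101 i \sqrt{2} + \frac{1}{1255}\right) = - 3505 \left(\frac{1}{1255} + 101 i \sqrt{2}\right) = - \frac{701}{251} - 354005 i \sqrt{2}$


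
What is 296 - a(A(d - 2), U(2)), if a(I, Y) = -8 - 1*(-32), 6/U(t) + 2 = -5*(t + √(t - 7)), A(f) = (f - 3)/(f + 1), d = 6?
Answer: 272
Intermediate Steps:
A(f) = (-3 + f)/(1 + f)
U(t) = 6/(-2 - 5*t - 5*√(-7 + t)) (U(t) = 6/(-2 - 5*(t + √(t - 7))) = 6/(-2 - 5*(t + √(-7 + t))) = 6/(-2 + (-5*t - 5*√(-7 + t))) = 6/(-2 - 5*t - 5*√(-7 + t)))
a(I, Y) = 24 (a(I, Y) = -8 + 32 = 24)
296 - a(A(d - 2), U(2)) = 296 - 1*24 = 296 - 24 = 272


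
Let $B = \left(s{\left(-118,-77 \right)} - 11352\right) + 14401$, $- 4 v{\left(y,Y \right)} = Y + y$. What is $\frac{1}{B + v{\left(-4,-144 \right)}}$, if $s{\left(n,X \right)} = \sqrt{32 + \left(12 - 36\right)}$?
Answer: $\frac{1543}{4761694} - \frac{\sqrt{2}}{4761694} \approx 0.00032375$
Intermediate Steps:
$s{\left(n,X \right)} = 2 \sqrt{2}$ ($s{\left(n,X \right)} = \sqrt{32 - 24} = \sqrt{8} = 2 \sqrt{2}$)
$v{\left(y,Y \right)} = - \frac{Y}{4} - \frac{y}{4}$ ($v{\left(y,Y \right)} = - \frac{Y + y}{4} = - \frac{Y}{4} - \frac{y}{4}$)
$B = 3049 + 2 \sqrt{2}$ ($B = \left(2 \sqrt{2} - 11352\right) + 14401 = \left(-11352 + 2 \sqrt{2}\right) + 14401 = 3049 + 2 \sqrt{2} \approx 3051.8$)
$\frac{1}{B + v{\left(-4,-144 \right)}} = \frac{1}{\left(3049 + 2 \sqrt{2}\right) - -37} = \frac{1}{\left(3049 + 2 \sqrt{2}\right) + \left(36 + 1\right)} = \frac{1}{\left(3049 + 2 \sqrt{2}\right) + 37} = \frac{1}{3086 + 2 \sqrt{2}}$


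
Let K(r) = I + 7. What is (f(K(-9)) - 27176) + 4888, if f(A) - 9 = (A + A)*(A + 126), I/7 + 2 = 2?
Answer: -20417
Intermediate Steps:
I = 0 (I = -14 + 7*2 = -14 + 14 = 0)
K(r) = 7 (K(r) = 0 + 7 = 7)
f(A) = 9 + 2*A*(126 + A) (f(A) = 9 + (A + A)*(A + 126) = 9 + (2*A)*(126 + A) = 9 + 2*A*(126 + A))
(f(K(-9)) - 27176) + 4888 = ((9 + 2*7**2 + 252*7) - 27176) + 4888 = ((9 + 2*49 + 1764) - 27176) + 4888 = ((9 + 98 + 1764) - 27176) + 4888 = (1871 - 27176) + 4888 = -25305 + 4888 = -20417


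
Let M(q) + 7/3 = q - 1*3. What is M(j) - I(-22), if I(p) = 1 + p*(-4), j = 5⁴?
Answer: 1592/3 ≈ 530.67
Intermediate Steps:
j = 625
M(q) = -16/3 + q (M(q) = -7/3 + (q - 1*3) = -7/3 + (q - 3) = -7/3 + (-3 + q) = -16/3 + q)
I(p) = 1 - 4*p
M(j) - I(-22) = (-16/3 + 625) - (1 - 4*(-22)) = 1859/3 - (1 + 88) = 1859/3 - 1*89 = 1859/3 - 89 = 1592/3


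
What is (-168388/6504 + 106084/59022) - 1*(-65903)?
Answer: 1053730621261/15994962 ≈ 65879.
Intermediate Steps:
(-168388/6504 + 106084/59022) - 1*(-65903) = (-168388*1/6504 + 106084*(1/59022)) + 65903 = (-42097/1626 + 53042/29511) + 65903 = -385359425/15994962 + 65903 = 1053730621261/15994962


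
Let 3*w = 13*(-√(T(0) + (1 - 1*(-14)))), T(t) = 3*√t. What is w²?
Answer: 845/3 ≈ 281.67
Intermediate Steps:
w = -13*√15/3 (w = (13*(-√(3*√0 + (1 - 1*(-14)))))/3 = (13*(-√(3*0 + (1 + 14))))/3 = (13*(-√(0 + 15)))/3 = (13*(-√15))/3 = (-13*√15)/3 = -13*√15/3 ≈ -16.783)
w² = (-13*√15/3)² = 845/3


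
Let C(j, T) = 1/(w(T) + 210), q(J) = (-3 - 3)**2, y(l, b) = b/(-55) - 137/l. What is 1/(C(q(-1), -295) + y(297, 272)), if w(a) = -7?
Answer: -301455/1628402 ≈ -0.18512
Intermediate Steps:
y(l, b) = -137/l - b/55 (y(l, b) = b*(-1/55) - 137/l = -b/55 - 137/l = -137/l - b/55)
q(J) = 36 (q(J) = (-6)**2 = 36)
C(j, T) = 1/203 (C(j, T) = 1/(-7 + 210) = 1/203)
1/(C(q(-1), -295) + y(297, 272)) = 1/(1/203 + (-137/297 - 1/55*272)) = 1/(1/203 + (-137*1/297 - 272/55)) = 1/(1/203 + (-137/297 - 272/55)) = 1/(1/203 - 8029/1485) = 1/(-1628402/301455) = -301455/1628402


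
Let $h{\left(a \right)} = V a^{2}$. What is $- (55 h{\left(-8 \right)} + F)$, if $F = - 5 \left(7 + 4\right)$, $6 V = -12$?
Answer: $7095$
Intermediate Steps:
$V = -2$ ($V = \frac{1}{6} \left(-12\right) = -2$)
$F = -55$ ($F = \left(-5\right) 11 = -55$)
$h{\left(a \right)} = - 2 a^{2}$
$- (55 h{\left(-8 \right)} + F) = - (55 \left(- 2 \left(-8\right)^{2}\right) - 55) = - (55 \left(\left(-2\right) 64\right) - 55) = - (55 \left(-128\right) - 55) = - (-7040 - 55) = \left(-1\right) \left(-7095\right) = 7095$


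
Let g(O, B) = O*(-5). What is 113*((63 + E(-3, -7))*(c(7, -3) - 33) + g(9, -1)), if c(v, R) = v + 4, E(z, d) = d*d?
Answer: -283517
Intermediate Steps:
g(O, B) = -5*O
E(z, d) = d²
c(v, R) = 4 + v
113*((63 + E(-3, -7))*(c(7, -3) - 33) + g(9, -1)) = 113*((63 + (-7)²)*((4 + 7) - 33) - 5*9) = 113*((63 + 49)*(11 - 33) - 45) = 113*(112*(-22) - 45) = 113*(-2464 - 45) = 113*(-2509) = -283517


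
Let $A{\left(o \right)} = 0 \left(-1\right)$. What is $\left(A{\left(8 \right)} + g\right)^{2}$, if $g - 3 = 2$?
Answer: $25$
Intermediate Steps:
$A{\left(o \right)} = 0$
$g = 5$ ($g = 3 + 2 = 5$)
$\left(A{\left(8 \right)} + g\right)^{2} = \left(0 + 5\right)^{2} = 5^{2} = 25$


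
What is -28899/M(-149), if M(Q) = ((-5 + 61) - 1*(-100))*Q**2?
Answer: -741/88804 ≈ -0.0083442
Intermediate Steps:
M(Q) = 156*Q**2 (M(Q) = (56 + 100)*Q**2 = 156*Q**2)
-28899/M(-149) = -28899/(156*(-149)**2) = -28899/(156*22201) = -28899/3463356 = -28899*1/3463356 = -741/88804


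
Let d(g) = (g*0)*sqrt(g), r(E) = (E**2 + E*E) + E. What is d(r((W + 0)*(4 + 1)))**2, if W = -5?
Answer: 0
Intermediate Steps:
r(E) = E + 2*E**2 (r(E) = (E**2 + E**2) + E = 2*E**2 + E = E + 2*E**2)
d(g) = 0 (d(g) = 0*sqrt(g) = 0)
d(r((W + 0)*(4 + 1)))**2 = 0**2 = 0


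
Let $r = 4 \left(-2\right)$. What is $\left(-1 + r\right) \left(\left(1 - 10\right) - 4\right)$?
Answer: $117$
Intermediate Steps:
$r = -8$
$\left(-1 + r\right) \left(\left(1 - 10\right) - 4\right) = \left(-1 - 8\right) \left(\left(1 - 10\right) - 4\right) = - 9 \left(-9 - 4\right) = \left(-9\right) \left(-13\right) = 117$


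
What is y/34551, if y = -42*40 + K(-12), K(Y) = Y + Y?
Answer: -568/11517 ≈ -0.049318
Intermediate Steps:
K(Y) = 2*Y
y = -1704 (y = -42*40 + 2*(-12) = -1680 - 24 = -1704)
y/34551 = -1704/34551 = -1704*1/34551 = -568/11517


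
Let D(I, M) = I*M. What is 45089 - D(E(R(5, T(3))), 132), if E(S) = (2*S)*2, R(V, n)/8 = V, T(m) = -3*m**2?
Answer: 23969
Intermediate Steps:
R(V, n) = 8*V
E(S) = 4*S
45089 - D(E(R(5, T(3))), 132) = 45089 - 4*(8*5)*132 = 45089 - 4*40*132 = 45089 - 160*132 = 45089 - 1*21120 = 45089 - 21120 = 23969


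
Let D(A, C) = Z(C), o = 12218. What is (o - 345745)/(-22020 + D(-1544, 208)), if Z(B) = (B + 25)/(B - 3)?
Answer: 68373035/4513867 ≈ 15.147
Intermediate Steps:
Z(B) = (25 + B)/(-3 + B)
D(A, C) = (25 + C)/(-3 + C)
(o - 345745)/(-22020 + D(-1544, 208)) = (12218 - 345745)/(-22020 + (25 + 208)/(-3 + 208)) = -333527/(-22020 + 233/205) = -333527/(-4513867/205) = -333527*(-205/4513867) = 68373035/4513867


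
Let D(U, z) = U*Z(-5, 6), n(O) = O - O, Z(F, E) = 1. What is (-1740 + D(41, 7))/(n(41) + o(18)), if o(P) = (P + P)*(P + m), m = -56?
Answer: 1699/1368 ≈ 1.2420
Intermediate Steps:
o(P) = 2*P*(-56 + P) (o(P) = (P + P)*(P - 56) = (2*P)*(-56 + P) = 2*P*(-56 + P))
n(O) = 0
D(U, z) = U (D(U, z) = U*1 = U)
(-1740 + D(41, 7))/(n(41) + o(18)) = (-1740 + 41)/(0 + 2*18*(-56 + 18)) = -1699/(0 + 2*18*(-38)) = -1699/(0 - 1368) = -1699/(-1368) = -1699*(-1/1368) = 1699/1368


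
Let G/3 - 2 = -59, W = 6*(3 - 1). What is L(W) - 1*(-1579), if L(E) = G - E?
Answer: 1396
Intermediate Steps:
W = 12 (W = 6*2 = 12)
G = -171 (G = 6 + 3*(-59) = 6 - 177 = -171)
L(E) = -171 - E
L(W) - 1*(-1579) = (-171 - 1*12) - 1*(-1579) = (-171 - 12) + 1579 = -183 + 1579 = 1396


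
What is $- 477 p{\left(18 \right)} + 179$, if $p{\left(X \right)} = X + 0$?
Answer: $-8407$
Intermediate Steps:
$p{\left(X \right)} = X$
$- 477 p{\left(18 \right)} + 179 = \left(-477\right) 18 + 179 = -8586 + 179 = -8407$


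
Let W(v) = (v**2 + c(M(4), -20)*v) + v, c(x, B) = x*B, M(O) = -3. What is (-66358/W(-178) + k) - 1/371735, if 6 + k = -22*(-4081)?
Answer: 26730729215054/297759735 ≈ 89773.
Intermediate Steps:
k = 89776 (k = -6 - 22*(-4081) = -6 + 89782 = 89776)
c(x, B) = B*x
W(v) = v**2 + 61*v (W(v) = (v**2 + (-20*(-3))*v) + v = (v**2 + 60*v) + v = v**2 + 61*v)
(-66358/W(-178) + k) - 1/371735 = (-66358*(-1/(178*(61 - 178))) + 89776) - 1/371735 = (-66358/((-178*(-117))) + 89776) - 1*1/371735 = (-66358/20826 + 89776) - 1/371735 = (-66358*1/20826 + 89776) - 1/371735 = (-33179/10413 + 89776) - 1/371735 = 934804309/10413 - 1/371735 = 26730729215054/297759735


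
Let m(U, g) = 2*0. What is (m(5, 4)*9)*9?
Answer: 0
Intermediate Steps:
m(U, g) = 0
(m(5, 4)*9)*9 = (0*9)*9 = 0*9 = 0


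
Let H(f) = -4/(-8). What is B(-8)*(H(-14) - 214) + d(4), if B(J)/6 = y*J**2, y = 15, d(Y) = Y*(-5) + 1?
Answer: -1229779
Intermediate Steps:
d(Y) = 1 - 5*Y (d(Y) = -5*Y + 1 = 1 - 5*Y)
H(f) = 1/2 (H(f) = -4*(-1/8) = 1/2)
B(J) = 90*J**2 (B(J) = 6*(15*J**2) = 90*J**2)
B(-8)*(H(-14) - 214) + d(4) = (90*(-8)**2)*(1/2 - 214) + (1 - 5*4) = (90*64)*(-427/2) + (1 - 20) = 5760*(-427/2) - 19 = -1229760 - 19 = -1229779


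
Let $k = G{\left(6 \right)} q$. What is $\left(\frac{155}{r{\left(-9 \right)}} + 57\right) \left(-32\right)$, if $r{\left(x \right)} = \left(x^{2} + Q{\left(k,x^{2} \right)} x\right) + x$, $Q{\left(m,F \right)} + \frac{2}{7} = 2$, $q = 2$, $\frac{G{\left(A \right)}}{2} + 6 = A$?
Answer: $- \frac{189256}{99} \approx -1911.7$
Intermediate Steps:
$G{\left(A \right)} = -12 + 2 A$
$k = 0$ ($k = \left(-12 + 2 \cdot 6\right) 2 = \left(-12 + 12\right) 2 = 0 \cdot 2 = 0$)
$Q{\left(m,F \right)} = \frac{12}{7}$ ($Q{\left(m,F \right)} = - \frac{2}{7} + 2 = \frac{12}{7}$)
$r{\left(x \right)} = x^{2} + \frac{19 x}{7}$ ($r{\left(x \right)} = \left(x^{2} + \frac{12 x}{7}\right) + x = x^{2} + \frac{19 x}{7}$)
$\left(\frac{155}{r{\left(-9 \right)}} + 57\right) \left(-32\right) = \left(\frac{155}{\frac{1}{7} \left(-9\right) \left(19 + 7 \left(-9\right)\right)} + 57\right) \left(-32\right) = \left(\frac{155}{\frac{1}{7} \left(-9\right) \left(19 - 63\right)} + 57\right) \left(-32\right) = \left(\frac{155}{\frac{1}{7} \left(-9\right) \left(-44\right)} + 57\right) \left(-32\right) = \left(\frac{155}{\frac{396}{7}} + 57\right) \left(-32\right) = \left(155 \cdot \frac{7}{396} + 57\right) \left(-32\right) = \left(\frac{1085}{396} + 57\right) \left(-32\right) = \frac{23657}{396} \left(-32\right) = - \frac{189256}{99}$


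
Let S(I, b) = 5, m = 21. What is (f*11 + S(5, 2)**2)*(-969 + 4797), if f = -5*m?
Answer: -4325640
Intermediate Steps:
f = -105 (f = -5*21 = -105)
(f*11 + S(5, 2)**2)*(-969 + 4797) = (-105*11 + 5**2)*(-969 + 4797) = (-1155 + 25)*3828 = -1130*3828 = -4325640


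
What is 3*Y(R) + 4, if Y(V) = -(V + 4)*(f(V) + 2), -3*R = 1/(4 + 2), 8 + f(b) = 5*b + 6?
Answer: 787/108 ≈ 7.2870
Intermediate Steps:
f(b) = -2 + 5*b (f(b) = -8 + (5*b + 6) = -8 + (6 + 5*b) = -2 + 5*b)
R = -1/18 (R = -1/(3*(4 + 2)) = -⅓/6 = -⅓*⅙ = -1/18 ≈ -0.055556)
Y(V) = -5*V*(4 + V) (Y(V) = -(V + 4)*((-2 + 5*V) + 2) = -(4 + V)*5*V = -5*V*(4 + V))
3*Y(R) + 4 = 3*(5*(-1/18)*(-4 - 1*(-1/18))) + 4 = 3*(5*(-1/18)*(-4 + 1/18)) + 4 = 3*(5*(-1/18)*(-71/18)) + 4 = 3*(355/324) + 4 = 355/108 + 4 = 787/108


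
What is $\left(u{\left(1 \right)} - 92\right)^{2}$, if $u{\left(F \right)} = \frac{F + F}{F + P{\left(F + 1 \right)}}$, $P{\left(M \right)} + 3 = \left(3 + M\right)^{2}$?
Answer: $\frac{4468996}{529} \approx 8448.0$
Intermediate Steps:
$P{\left(M \right)} = -3 + \left(3 + M\right)^{2}$
$u{\left(F \right)} = \frac{2 F}{-3 + F + \left(4 + F\right)^{2}}$ ($u{\left(F \right)} = \frac{F + F}{F + \left(-3 + \left(3 + \left(F + 1\right)\right)^{2}\right)} = \frac{2 F}{F + \left(-3 + \left(3 + \left(1 + F\right)\right)^{2}\right)} = \frac{2 F}{F + \left(-3 + \left(4 + F\right)^{2}\right)} = \frac{2 F}{-3 + F + \left(4 + F\right)^{2}}$)
$\left(u{\left(1 \right)} - 92\right)^{2} = \left(2 \cdot 1 \frac{1}{-3 + 1 + \left(4 + 1\right)^{2}} - 92\right)^{2} = \left(2 \cdot 1 \frac{1}{-3 + 1 + 5^{2}} - 92\right)^{2} = \left(2 \cdot 1 \frac{1}{-3 + 1 + 25} - 92\right)^{2} = \left(2 \cdot 1 \cdot \frac{1}{23} - 92\right)^{2} = \left(\frac{2}{23} - 92\right)^{2} = \left(- \frac{2114}{23}\right)^{2} = \frac{4468996}{529}$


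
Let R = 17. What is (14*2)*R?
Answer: 476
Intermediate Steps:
(14*2)*R = (14*2)*17 = 28*17 = 476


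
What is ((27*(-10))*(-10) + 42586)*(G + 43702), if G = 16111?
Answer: 2708691518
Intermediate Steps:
((27*(-10))*(-10) + 42586)*(G + 43702) = ((27*(-10))*(-10) + 42586)*(16111 + 43702) = (-270*(-10) + 42586)*59813 = (2700 + 42586)*59813 = 45286*59813 = 2708691518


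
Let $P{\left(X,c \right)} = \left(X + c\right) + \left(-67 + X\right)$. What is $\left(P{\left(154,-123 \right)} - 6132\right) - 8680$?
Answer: $-14694$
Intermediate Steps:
$P{\left(X,c \right)} = -67 + c + 2 X$
$\left(P{\left(154,-123 \right)} - 6132\right) - 8680 = \left(\left(-67 - 123 + 2 \cdot 154\right) - 6132\right) - 8680 = \left(\left(-67 - 123 + 308\right) - 6132\right) - 8680 = \left(118 - 6132\right) - 8680 = -6014 - 8680 = -14694$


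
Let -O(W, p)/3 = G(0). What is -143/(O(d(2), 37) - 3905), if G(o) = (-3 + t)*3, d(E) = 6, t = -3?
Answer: 143/3851 ≈ 0.037133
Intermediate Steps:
G(o) = -18 (G(o) = (-3 - 3)*3 = -6*3 = -18)
O(W, p) = 54 (O(W, p) = -3*(-18) = 54)
-143/(O(d(2), 37) - 3905) = -143/(54 - 3905) = -143/(-3851) = -1/3851*(-143) = 143/3851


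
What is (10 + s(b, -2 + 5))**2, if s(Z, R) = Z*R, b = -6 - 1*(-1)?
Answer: 25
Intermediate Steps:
b = -5 (b = -6 + 1 = -5)
s(Z, R) = R*Z
(10 + s(b, -2 + 5))**2 = (10 + (-2 + 5)*(-5))**2 = (10 + 3*(-5))**2 = (10 - 15)**2 = (-5)**2 = 25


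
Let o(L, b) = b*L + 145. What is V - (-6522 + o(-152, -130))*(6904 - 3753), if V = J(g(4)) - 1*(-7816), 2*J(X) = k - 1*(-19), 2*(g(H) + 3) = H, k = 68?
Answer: -84323947/2 ≈ -4.2162e+7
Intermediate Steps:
g(H) = -3 + H/2
o(L, b) = 145 + L*b (o(L, b) = L*b + 145 = 145 + L*b)
J(X) = 87/2 (J(X) = (68 - 1*(-19))/2 = (68 + 19)/2 = (½)*87 = 87/2)
V = 15719/2 (V = 87/2 - 1*(-7816) = 87/2 + 7816 = 15719/2 ≈ 7859.5)
V - (-6522 + o(-152, -130))*(6904 - 3753) = 15719/2 - (-6522 + (145 - 152*(-130)))*(6904 - 3753) = 15719/2 - (-6522 + (145 + 19760))*3151 = 15719/2 - (-6522 + 19905)*3151 = 15719/2 - 13383*3151 = 15719/2 - 1*42169833 = 15719/2 - 42169833 = -84323947/2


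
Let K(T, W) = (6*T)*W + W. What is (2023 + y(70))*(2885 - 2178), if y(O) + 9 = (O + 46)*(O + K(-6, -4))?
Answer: 18646418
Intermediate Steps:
K(T, W) = W + 6*T*W (K(T, W) = 6*T*W + W = W + 6*T*W)
y(O) = -9 + (46 + O)*(140 + O) (y(O) = -9 + (O + 46)*(O - 4*(1 + 6*(-6))) = -9 + (46 + O)*(O - 4*(1 - 36)) = -9 + (46 + O)*(O - 4*(-35)) = -9 + (46 + O)*(O + 140) = -9 + (46 + O)*(140 + O))
(2023 + y(70))*(2885 - 2178) = (2023 + (6431 + 70² + 186*70))*(2885 - 2178) = (2023 + (6431 + 4900 + 13020))*707 = (2023 + 24351)*707 = 26374*707 = 18646418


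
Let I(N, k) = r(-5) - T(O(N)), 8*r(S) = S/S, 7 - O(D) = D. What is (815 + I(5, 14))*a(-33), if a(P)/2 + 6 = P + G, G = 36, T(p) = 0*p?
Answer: -19563/4 ≈ -4890.8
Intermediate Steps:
O(D) = 7 - D
r(S) = ⅛ (r(S) = (S/S)/8 = (⅛)*1 = ⅛)
T(p) = 0
I(N, k) = ⅛ (I(N, k) = ⅛ - 1*0 = ⅛ + 0 = ⅛)
a(P) = 60 + 2*P (a(P) = -12 + 2*(P + 36) = -12 + 2*(36 + P) = -12 + (72 + 2*P) = 60 + 2*P)
(815 + I(5, 14))*a(-33) = (815 + ⅛)*(60 + 2*(-33)) = 6521*(60 - 66)/8 = (6521/8)*(-6) = -19563/4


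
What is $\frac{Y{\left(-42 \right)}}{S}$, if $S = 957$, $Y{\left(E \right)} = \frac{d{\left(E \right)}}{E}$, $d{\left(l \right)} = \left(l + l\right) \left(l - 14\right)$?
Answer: $- \frac{112}{957} \approx -0.11703$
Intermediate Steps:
$d{\left(l \right)} = 2 l \left(-14 + l\right)$
$Y{\left(E \right)} = -28 + 2 E$ ($Y{\left(E \right)} = \frac{2 E \left(-14 + E\right)}{E} = -28 + 2 E$)
$\frac{Y{\left(-42 \right)}}{S} = \frac{-28 + 2 \left(-42\right)}{957} = \left(-28 - 84\right) \frac{1}{957} = \left(-112\right) \frac{1}{957} = - \frac{112}{957}$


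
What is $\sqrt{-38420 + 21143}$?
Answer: $i \sqrt{17277} \approx 131.44 i$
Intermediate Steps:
$\sqrt{-38420 + 21143} = \sqrt{-17277} = i \sqrt{17277}$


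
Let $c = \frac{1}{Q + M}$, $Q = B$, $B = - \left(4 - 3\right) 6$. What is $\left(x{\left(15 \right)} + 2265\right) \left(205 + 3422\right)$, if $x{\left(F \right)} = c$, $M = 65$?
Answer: $\frac{484697772}{59} \approx 8.2152 \cdot 10^{6}$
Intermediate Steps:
$B = -6$ ($B = - 1 \cdot 6 = \left(-1\right) 6 = -6$)
$Q = -6$
$c = \frac{1}{59}$ ($c = \frac{1}{-6 + 65} = \frac{1}{59} \approx 0.016949$)
$x{\left(F \right)} = \frac{1}{59}$
$\left(x{\left(15 \right)} + 2265\right) \left(205 + 3422\right) = \left(\frac{1}{59} + 2265\right) \left(205 + 3422\right) = \frac{133636}{59} \cdot 3627 = \frac{484697772}{59}$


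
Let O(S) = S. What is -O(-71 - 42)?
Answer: 113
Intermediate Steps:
-O(-71 - 42) = -(-71 - 42) = -1*(-113) = 113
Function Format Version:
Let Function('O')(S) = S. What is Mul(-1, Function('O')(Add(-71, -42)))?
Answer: 113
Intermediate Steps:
Mul(-1, Function('O')(Add(-71, -42))) = Mul(-1, Add(-71, -42)) = Mul(-1, -113) = 113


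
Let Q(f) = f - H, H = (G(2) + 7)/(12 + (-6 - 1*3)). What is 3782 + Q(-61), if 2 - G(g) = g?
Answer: 11156/3 ≈ 3718.7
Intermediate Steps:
G(g) = 2 - g
H = 7/3 (H = ((2 - 1*2) + 7)/(12 + (-6 - 1*3)) = ((2 - 2) + 7)/(12 + (-6 - 3)) = (0 + 7)/(12 - 9) = 7/3 ≈ 2.3333)
Q(f) = -7/3 + f (Q(f) = f - 1*7/3 = f - 7/3 = -7/3 + f)
3782 + Q(-61) = 3782 + (-7/3 - 61) = 3782 - 190/3 = 11156/3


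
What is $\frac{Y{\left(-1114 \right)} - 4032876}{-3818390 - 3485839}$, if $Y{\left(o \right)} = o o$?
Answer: $\frac{2791880}{7304229} \approx 0.38223$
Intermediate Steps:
$Y{\left(o \right)} = o^{2}$
$\frac{Y{\left(-1114 \right)} - 4032876}{-3818390 - 3485839} = \frac{\left(-1114\right)^{2} - 4032876}{-3818390 - 3485839} = \frac{1240996 - 4032876}{-7304229} = \left(-2791880\right) \left(- \frac{1}{7304229}\right) = \frac{2791880}{7304229}$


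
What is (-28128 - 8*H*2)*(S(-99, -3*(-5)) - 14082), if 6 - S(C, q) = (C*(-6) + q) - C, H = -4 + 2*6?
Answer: 417736704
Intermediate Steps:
H = 8 (H = -4 + 12 = 8)
S(C, q) = 6 - q + 7*C (S(C, q) = 6 - ((C*(-6) + q) - C) = 6 - ((-6*C + q) - C) = 6 - ((q - 6*C) - C) = 6 - (q - 7*C) = 6 + (-q + 7*C) = 6 - q + 7*C)
(-28128 - 8*H*2)*(S(-99, -3*(-5)) - 14082) = (-28128 - 8*8*2)*((6 - (-3)*(-5) + 7*(-99)) - 14082) = (-28128 - 64*2)*((6 - 1*15 - 693) - 14082) = (-28128 - 128)*((6 - 15 - 693) - 14082) = -28256*(-702 - 14082) = -28256*(-14784) = 417736704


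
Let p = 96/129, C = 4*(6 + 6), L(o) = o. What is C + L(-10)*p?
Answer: 1744/43 ≈ 40.558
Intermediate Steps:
C = 48 (C = 4*12 = 48)
p = 32/43 (p = 96*(1/129) = 32/43 ≈ 0.74419)
C + L(-10)*p = 48 - 10*32/43 = 48 - 320/43 = 1744/43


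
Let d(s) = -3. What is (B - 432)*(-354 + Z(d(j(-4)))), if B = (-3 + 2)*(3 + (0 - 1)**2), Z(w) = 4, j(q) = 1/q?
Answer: 152600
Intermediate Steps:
B = -4 (B = -(3 + (-1)**2) = -(3 + 1) = -1*4 = -4)
(B - 432)*(-354 + Z(d(j(-4)))) = (-4 - 432)*(-354 + 4) = -436*(-350) = 152600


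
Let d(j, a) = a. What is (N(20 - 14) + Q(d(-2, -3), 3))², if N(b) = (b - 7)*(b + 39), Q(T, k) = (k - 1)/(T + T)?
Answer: 18496/9 ≈ 2055.1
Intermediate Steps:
Q(T, k) = (-1 + k)/(2*T) (Q(T, k) = (-1 + k)/((2*T)) = (-1 + k)*(1/(2*T)) = (-1 + k)/(2*T))
N(b) = (-7 + b)*(39 + b)
(N(20 - 14) + Q(d(-2, -3), 3))² = ((-273 + (20 - 14)² + 32*(20 - 14)) + (½)*(-1 + 3)/(-3))² = ((-273 + 6² + 32*6) + (½)*(-⅓)*2)² = ((-273 + 36 + 192) - ⅓)² = (-45 - ⅓)² = (-136/3)² = 18496/9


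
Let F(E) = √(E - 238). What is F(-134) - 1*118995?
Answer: -118995 + 2*I*√93 ≈ -1.19e+5 + 19.287*I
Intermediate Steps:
F(E) = √(-238 + E)
F(-134) - 1*118995 = √(-238 - 134) - 1*118995 = √(-372) - 118995 = 2*I*√93 - 118995 = -118995 + 2*I*√93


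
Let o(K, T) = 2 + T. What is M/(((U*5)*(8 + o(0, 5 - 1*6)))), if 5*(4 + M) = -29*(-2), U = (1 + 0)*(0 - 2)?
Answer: -19/225 ≈ -0.084444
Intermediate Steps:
U = -2 (U = 1*(-2) = -2)
M = 38/5 (M = -4 + (-29*(-2))/5 = -4 + (1/5)*58 = -4 + 58/5 = 38/5 ≈ 7.6000)
M/(((U*5)*(8 + o(0, 5 - 1*6)))) = 38/(5*(((-2*5)*(8 + (2 + (5 - 1*6)))))) = 38/(5*((-10*(8 + (2 + (5 - 6)))))) = 38/(5*((-10*(8 + (2 - 1))))) = 38/(5*((-10*(8 + 1)))) = 38/(5*((-10*9))) = (38/5)/(-90) = (38/5)*(-1/90) = -19/225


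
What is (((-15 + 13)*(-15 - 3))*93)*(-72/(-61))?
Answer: 241056/61 ≈ 3951.7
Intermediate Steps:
(((-15 + 13)*(-15 - 3))*93)*(-72/(-61)) = (-2*(-18)*93)*(-72*(-1/61)) = (36*93)*(72/61) = 3348*(72/61) = 241056/61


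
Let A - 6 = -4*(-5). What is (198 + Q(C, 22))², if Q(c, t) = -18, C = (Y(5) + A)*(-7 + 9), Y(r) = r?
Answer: 32400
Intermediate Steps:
A = 26 (A = 6 - 4*(-5) = 6 + 20 = 26)
C = 62 (C = (5 + 26)*(-7 + 9) = 31*2 = 62)
(198 + Q(C, 22))² = (198 - 18)² = 180² = 32400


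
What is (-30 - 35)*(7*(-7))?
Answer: 3185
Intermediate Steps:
(-30 - 35)*(7*(-7)) = -65*(-49) = 3185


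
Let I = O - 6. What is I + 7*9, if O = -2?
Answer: 55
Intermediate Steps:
I = -8 (I = -2 - 6 = -8)
I + 7*9 = -8 + 7*9 = -8 + 63 = 55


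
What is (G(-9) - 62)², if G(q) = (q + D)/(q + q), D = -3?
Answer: 33856/9 ≈ 3761.8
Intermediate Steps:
G(q) = (-3 + q)/(2*q) (G(q) = (q - 3)/(q + q) = (-3 + q)/((2*q)) = (-3 + q)*(1/(2*q)) = (-3 + q)/(2*q))
(G(-9) - 62)² = ((½)*(-3 - 9)/(-9) - 62)² = ((½)*(-⅑)*(-12) - 62)² = (⅔ - 62)² = (-184/3)² = 33856/9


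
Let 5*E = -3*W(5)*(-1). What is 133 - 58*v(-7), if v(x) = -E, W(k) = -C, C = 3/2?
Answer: 404/5 ≈ 80.800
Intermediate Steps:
C = 3/2 (C = 3*(½) = 3/2 ≈ 1.5000)
W(k) = -3/2 (W(k) = -1*3/2 = -3/2)
E = -9/10 (E = (-3*(-3/2)*(-1))/5 = ((9/2)*(-1))/5 = (⅕)*(-9/2) = -9/10 ≈ -0.90000)
v(x) = 9/10 (v(x) = -1*(-9/10) = 9/10)
133 - 58*v(-7) = 133 - 58*9/10 = 133 - 261/5 = 404/5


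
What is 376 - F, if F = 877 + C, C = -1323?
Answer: 822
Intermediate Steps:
F = -446 (F = 877 - 1323 = -446)
376 - F = 376 - 1*(-446) = 376 + 446 = 822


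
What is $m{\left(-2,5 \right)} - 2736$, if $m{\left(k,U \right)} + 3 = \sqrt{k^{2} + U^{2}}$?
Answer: $-2739 + \sqrt{29} \approx -2733.6$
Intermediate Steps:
$m{\left(k,U \right)} = -3 + \sqrt{U^{2} + k^{2}}$ ($m{\left(k,U \right)} = -3 + \sqrt{k^{2} + U^{2}} = -3 + \sqrt{U^{2} + k^{2}}$)
$m{\left(-2,5 \right)} - 2736 = \left(-3 + \sqrt{5^{2} + \left(-2\right)^{2}}\right) - 2736 = \left(-3 + \sqrt{25 + 4}\right) - 2736 = \left(-3 + \sqrt{29}\right) - 2736 = -2739 + \sqrt{29}$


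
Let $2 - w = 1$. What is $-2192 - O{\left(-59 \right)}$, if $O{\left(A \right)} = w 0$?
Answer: $-2192$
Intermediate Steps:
$w = 1$ ($w = 2 - 1 = 1$)
$O{\left(A \right)} = 0$ ($O{\left(A \right)} = 1 \cdot 0 = 0$)
$-2192 - O{\left(-59 \right)} = -2192 - 0 = -2192 + 0 = -2192$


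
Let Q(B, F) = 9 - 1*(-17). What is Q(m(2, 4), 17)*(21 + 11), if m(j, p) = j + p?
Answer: 832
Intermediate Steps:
Q(B, F) = 26 (Q(B, F) = 9 + 17 = 26)
Q(m(2, 4), 17)*(21 + 11) = 26*(21 + 11) = 26*32 = 832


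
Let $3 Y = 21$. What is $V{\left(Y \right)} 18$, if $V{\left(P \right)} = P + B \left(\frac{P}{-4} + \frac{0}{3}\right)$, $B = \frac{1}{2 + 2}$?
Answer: $\frac{945}{8} \approx 118.13$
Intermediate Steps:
$Y = 7$ ($Y = \frac{1}{3} \cdot 21 = 7$)
$B = \frac{1}{4} \approx 0.25$
$V{\left(P \right)} = \frac{15 P}{16}$ ($V{\left(P \right)} = P + \frac{\frac{P}{-4} + \frac{0}{3}}{4} = P + \frac{P \left(- \frac{1}{4}\right) + 0 \cdot \frac{1}{3}}{4} = P + \frac{- \frac{P}{4} + 0}{4} = P + \frac{\left(- \frac{1}{4}\right) P}{4} = P - \frac{P}{16} = \frac{15 P}{16}$)
$V{\left(Y \right)} 18 = \frac{15}{16} \cdot 7 \cdot 18 = \frac{105}{16} \cdot 18 = \frac{945}{8}$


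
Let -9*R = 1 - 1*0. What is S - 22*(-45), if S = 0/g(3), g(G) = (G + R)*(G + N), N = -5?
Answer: 990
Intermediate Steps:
R = -⅑ (R = -(1 - 1*0)/9 = -(1 + 0)/9 = -⅑*1 = -⅑ ≈ -0.11111)
g(G) = (-5 + G)*(-⅑ + G) (g(G) = (G - ⅑)*(G - 5) = (-⅑ + G)*(-5 + G) = (-5 + G)*(-⅑ + G))
S = 0 (S = 0/(5/9 + 3² - 46/9*3) = 0/(5/9 + 9 - 46/3) = 0/(-52/9) = 0*(-9/52) = 0)
S - 22*(-45) = 0 - 22*(-45) = 0 + 990 = 990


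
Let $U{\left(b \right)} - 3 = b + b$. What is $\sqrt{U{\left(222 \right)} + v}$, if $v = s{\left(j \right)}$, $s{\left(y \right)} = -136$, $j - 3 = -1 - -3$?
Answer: $\sqrt{311} \approx 17.635$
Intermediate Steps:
$U{\left(b \right)} = 3 + 2 b$ ($U{\left(b \right)} = 3 + \left(b + b\right) = 3 + 2 b$)
$j = 5$ ($j = 3 - -2 = 3 + \left(-1 + 3\right) = 3 + 2 = 5$)
$v = -136$
$\sqrt{U{\left(222 \right)} + v} = \sqrt{\left(3 + 2 \cdot 222\right) - 136} = \sqrt{\left(3 + 444\right) - 136} = \sqrt{447 - 136} = \sqrt{311}$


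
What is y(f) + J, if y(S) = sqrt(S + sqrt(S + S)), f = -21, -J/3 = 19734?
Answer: -59202 + sqrt(-21 + I*sqrt(42)) ≈ -59201.0 + 4.6356*I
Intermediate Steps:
J = -59202 (J = -3*19734 = -59202)
y(S) = sqrt(S + sqrt(2)*sqrt(S)) (y(S) = sqrt(S + sqrt(2*S)) = sqrt(S + sqrt(2)*sqrt(S)))
y(f) + J = sqrt(-21 + sqrt(2)*sqrt(-21)) - 59202 = sqrt(-21 + sqrt(2)*(I*sqrt(21))) - 59202 = sqrt(-21 + I*sqrt(42)) - 59202 = -59202 + sqrt(-21 + I*sqrt(42))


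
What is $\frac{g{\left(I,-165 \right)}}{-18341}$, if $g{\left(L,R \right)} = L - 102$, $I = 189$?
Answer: $- \frac{87}{18341} \approx -0.0047435$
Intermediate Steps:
$g{\left(L,R \right)} = -102 + L$
$\frac{g{\left(I,-165 \right)}}{-18341} = \frac{-102 + 189}{-18341} = 87 \left(- \frac{1}{18341}\right) = - \frac{87}{18341}$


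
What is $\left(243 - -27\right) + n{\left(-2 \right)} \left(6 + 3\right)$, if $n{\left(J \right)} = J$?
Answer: $252$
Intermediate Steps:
$\left(243 - -27\right) + n{\left(-2 \right)} \left(6 + 3\right) = \left(243 - -27\right) - 2 \left(6 + 3\right) = \left(243 + 27\right) - 18 = 270 - 18 = 252$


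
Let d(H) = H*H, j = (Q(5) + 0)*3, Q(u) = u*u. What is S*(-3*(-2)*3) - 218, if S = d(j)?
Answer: 101032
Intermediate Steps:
Q(u) = u²
j = 75 (j = (5² + 0)*3 = (25 + 0)*3 = 25*3 = 75)
d(H) = H²
S = 5625 (S = 75² = 5625)
S*(-3*(-2)*3) - 218 = 5625*(-3*(-2)*3) - 218 = 5625*(6*3) - 218 = 5625*18 - 218 = 101250 - 218 = 101032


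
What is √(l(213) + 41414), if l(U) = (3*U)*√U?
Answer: √(41414 + 639*√213) ≈ 225.26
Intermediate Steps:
l(U) = 3*U^(3/2)
√(l(213) + 41414) = √(3*213^(3/2) + 41414) = √(3*(213*√213) + 41414) = √(639*√213 + 41414) = √(41414 + 639*√213)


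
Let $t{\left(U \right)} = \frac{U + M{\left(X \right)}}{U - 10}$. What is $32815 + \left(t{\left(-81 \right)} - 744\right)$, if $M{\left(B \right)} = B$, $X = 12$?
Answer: $\frac{2918530}{91} \approx 32072.0$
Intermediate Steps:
$t{\left(U \right)} = \frac{12 + U}{-10 + U}$ ($t{\left(U \right)} = \frac{U + 12}{U - 10} = \frac{12 + U}{-10 + U}$)
$32815 + \left(t{\left(-81 \right)} - 744\right) = 32815 - \left(744 - \frac{12 - 81}{-10 - 81}\right) = 32815 - \left(744 - \frac{1}{-91} \left(-69\right)\right) = 32815 - \frac{67635}{91} = \frac{2918530}{91}$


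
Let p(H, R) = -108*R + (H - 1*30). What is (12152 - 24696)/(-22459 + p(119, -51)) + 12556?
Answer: 105865908/8431 ≈ 12557.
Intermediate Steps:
p(H, R) = -30 + H - 108*R (p(H, R) = -108*R + (H - 30) = -108*R + (-30 + H) = -30 + H - 108*R)
(12152 - 24696)/(-22459 + p(119, -51)) + 12556 = (12152 - 24696)/(-22459 + (-30 + 119 - 108*(-51))) + 12556 = -12544/(-22459 + (-30 + 119 + 5508)) + 12556 = -12544/(-22459 + 5597) + 12556 = -12544/(-16862) + 12556 = -12544*(-1/16862) + 12556 = 6272/8431 + 12556 = 105865908/8431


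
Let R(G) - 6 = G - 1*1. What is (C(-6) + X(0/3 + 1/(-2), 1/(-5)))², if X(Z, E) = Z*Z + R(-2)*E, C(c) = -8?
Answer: 27889/400 ≈ 69.723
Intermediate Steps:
R(G) = 5 + G (R(G) = 6 + (G - 1*1) = 6 + (G - 1) = 6 + (-1 + G) = 5 + G)
X(Z, E) = Z² + 3*E (X(Z, E) = Z*Z + (5 - 2)*E = Z² + 3*E)
(C(-6) + X(0/3 + 1/(-2), 1/(-5)))² = (-8 + ((0/3 + 1/(-2))² + 3/(-5)))² = (-8 + ((0*(⅓) + 1*(-½))² + 3*(-⅕)))² = (-8 + ((0 - ½)² - ⅗))² = (-8 + ((-½)² - ⅗))² = (-8 + (¼ - ⅗))² = (-8 - 7/20)² = (-167/20)² = 27889/400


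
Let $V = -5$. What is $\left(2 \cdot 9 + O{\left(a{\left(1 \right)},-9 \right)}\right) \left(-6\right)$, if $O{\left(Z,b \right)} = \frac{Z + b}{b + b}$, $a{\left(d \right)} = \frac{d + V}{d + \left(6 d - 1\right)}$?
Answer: $- \frac{1001}{9} \approx -111.22$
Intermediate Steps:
$a{\left(d \right)} = \frac{-5 + d}{-1 + 7 d}$ ($a{\left(d \right)} = \frac{d - 5}{d + \left(6 d - 1\right)} = \frac{-5 + d}{d + \left(-1 + 6 d\right)} = \frac{-5 + d}{-1 + 7 d}$)
$O{\left(Z,b \right)} = \frac{Z + b}{2 b}$
$\left(2 \cdot 9 + O{\left(a{\left(1 \right)},-9 \right)}\right) \left(-6\right) = \left(2 \cdot 9 + \frac{\frac{-5 + 1}{-1 + 7 \cdot 1} - 9}{2 \left(-9\right)}\right) \left(-6\right) = \left(18 + \frac{1}{2} \left(- \frac{1}{9}\right) \left(\frac{1}{-1 + 7} \left(-4\right) - 9\right)\right) \left(-6\right) = \left(18 + \frac{1}{2} \left(- \frac{1}{9}\right) \left(\frac{1}{6} \left(-4\right) - 9\right)\right) \left(-6\right) = \left(18 + \frac{1}{2} \left(- \frac{1}{9}\right) \left(- \frac{2}{3} - 9\right)\right) \left(-6\right) = \left(18 + \frac{1}{2} \left(- \frac{1}{9}\right) \left(- \frac{29}{3}\right)\right) \left(-6\right) = \left(18 + \frac{29}{54}\right) \left(-6\right) = \frac{1001}{54} \left(-6\right) = - \frac{1001}{9}$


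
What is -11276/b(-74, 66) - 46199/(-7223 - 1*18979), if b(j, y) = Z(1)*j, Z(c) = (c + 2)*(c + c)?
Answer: 26330509/969474 ≈ 27.160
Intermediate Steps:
Z(c) = 2*c*(2 + c) (Z(c) = (2 + c)*(2*c) = 2*c*(2 + c))
b(j, y) = 6*j (b(j, y) = (2*1*(2 + 1))*j = (2*1*3)*j = 6*j)
-11276/b(-74, 66) - 46199/(-7223 - 1*18979) = -11276/(6*(-74)) - 46199/(-7223 - 1*18979) = -11276/(-444) - 46199/(-7223 - 18979) = -11276*(-1/444) - 46199/(-26202) = 2819/111 - 46199*(-1/26202) = 2819/111 + 46199/26202 = 26330509/969474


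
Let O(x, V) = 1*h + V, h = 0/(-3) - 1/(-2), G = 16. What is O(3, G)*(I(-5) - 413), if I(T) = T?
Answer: -6897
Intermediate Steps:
h = ½ (h = 0*(-⅓) - 1*(-½) = 0 + ½ = ½ ≈ 0.50000)
O(x, V) = ½ + V (O(x, V) = 1*(½) + V = ½ + V)
O(3, G)*(I(-5) - 413) = (½ + 16)*(-5 - 413) = (33/2)*(-418) = -6897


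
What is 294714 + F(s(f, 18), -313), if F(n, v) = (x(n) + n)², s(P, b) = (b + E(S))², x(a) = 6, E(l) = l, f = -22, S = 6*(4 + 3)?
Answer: 13297950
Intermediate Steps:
S = 42 (S = 6*7 = 42)
s(P, b) = (42 + b)² (s(P, b) = (b + 42)² = (42 + b)²)
F(n, v) = (6 + n)²
294714 + F(s(f, 18), -313) = 294714 + (6 + (42 + 18)²)² = 294714 + (6 + 60²)² = 294714 + (6 + 3600)² = 294714 + 3606² = 294714 + 13003236 = 13297950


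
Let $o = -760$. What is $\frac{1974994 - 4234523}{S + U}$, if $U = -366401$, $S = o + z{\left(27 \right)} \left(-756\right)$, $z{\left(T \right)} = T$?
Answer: $\frac{2259529}{387573} \approx 5.8299$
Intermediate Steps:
$S = -21172$ ($S = -760 + 27 \left(-756\right) = -760 - 20412 = -21172$)
$\frac{1974994 - 4234523}{S + U} = \frac{1974994 - 4234523}{-21172 - 366401} = - \frac{2259529}{-387573} = \left(-2259529\right) \left(- \frac{1}{387573}\right) = \frac{2259529}{387573}$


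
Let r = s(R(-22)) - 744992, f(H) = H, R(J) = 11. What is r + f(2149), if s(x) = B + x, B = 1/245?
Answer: -181993839/245 ≈ -7.4283e+5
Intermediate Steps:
B = 1/245 ≈ 0.0040816
s(x) = 1/245 + x
r = -182520344/245 (r = (1/245 + 11) - 744992 = 2696/245 - 744992 = -182520344/245 ≈ -7.4498e+5)
r + f(2149) = -182520344/245 + 2149 = -181993839/245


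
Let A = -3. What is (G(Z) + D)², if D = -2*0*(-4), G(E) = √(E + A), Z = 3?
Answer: 0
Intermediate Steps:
G(E) = √(-3 + E) (G(E) = √(E - 3) = √(-3 + E))
D = 0 (D = 0*(-4) = 0)
(G(Z) + D)² = (√(-3 + 3) + 0)² = (√0 + 0)² = (0 + 0)² = 0² = 0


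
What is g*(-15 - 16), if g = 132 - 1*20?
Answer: -3472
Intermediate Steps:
g = 112 (g = 132 - 20 = 112)
g*(-15 - 16) = 112*(-15 - 16) = 112*(-31) = -3472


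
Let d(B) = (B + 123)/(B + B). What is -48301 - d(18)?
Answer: -579659/12 ≈ -48305.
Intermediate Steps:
d(B) = (123 + B)/(2*B) (d(B) = (123 + B)/((2*B)) = (123 + B)*(1/(2*B)) = (123 + B)/(2*B))
-48301 - d(18) = -48301 - (123 + 18)/(2*18) = -48301 - 141/(2*18) = -48301 - 1*47/12 = -48301 - 47/12 = -579659/12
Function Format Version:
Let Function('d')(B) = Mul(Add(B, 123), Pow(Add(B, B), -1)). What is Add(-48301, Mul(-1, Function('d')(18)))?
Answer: Rational(-579659, 12) ≈ -48305.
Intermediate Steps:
Function('d')(B) = Mul(Rational(1, 2), Pow(B, -1), Add(123, B)) (Function('d')(B) = Mul(Add(123, B), Pow(Mul(2, B), -1)) = Mul(Add(123, B), Mul(Rational(1, 2), Pow(B, -1))) = Mul(Rational(1, 2), Pow(B, -1), Add(123, B)))
Add(-48301, Mul(-1, Function('d')(18))) = Add(-48301, Mul(-1, Mul(Rational(1, 2), Pow(18, -1), Add(123, 18)))) = Add(-48301, Mul(-1, Mul(Rational(1, 2), Rational(1, 18), 141))) = Add(-48301, Mul(-1, Rational(47, 12))) = Add(-48301, Rational(-47, 12)) = Rational(-579659, 12)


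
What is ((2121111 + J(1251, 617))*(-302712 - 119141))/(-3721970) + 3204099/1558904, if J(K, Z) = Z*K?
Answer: 951258106929065283/2901096960440 ≈ 3.2790e+5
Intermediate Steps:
J(K, Z) = K*Z
((2121111 + J(1251, 617))*(-302712 - 119141))/(-3721970) + 3204099/1558904 = ((2121111 + 1251*617)*(-302712 - 119141))/(-3721970) + 3204099/1558904 = ((2121111 + 771867)*(-421853))*(-1/3721970) + 3204099*(1/1558904) = (2892978*(-421853))*(-1/3721970) + 3204099/1558904 = -1220411448234*(-1/3721970) + 3204099/1558904 = 610205724117/1860985 + 3204099/1558904 = 951258106929065283/2901096960440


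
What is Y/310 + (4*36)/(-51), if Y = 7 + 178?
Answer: -2347/1054 ≈ -2.2268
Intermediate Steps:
Y = 185
Y/310 + (4*36)/(-51) = 185/310 + (4*36)/(-51) = 185*(1/310) + 144*(-1/51) = 37/62 - 48/17 = -2347/1054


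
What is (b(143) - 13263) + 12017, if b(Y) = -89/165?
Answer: -205679/165 ≈ -1246.5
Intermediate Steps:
b(Y) = -89/165 (b(Y) = -89*1/165 = -89/165)
(b(143) - 13263) + 12017 = (-89/165 - 13263) + 12017 = -2188484/165 + 12017 = -205679/165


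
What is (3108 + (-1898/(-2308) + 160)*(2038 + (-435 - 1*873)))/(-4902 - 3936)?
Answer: -23177767/1699842 ≈ -13.635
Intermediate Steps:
(3108 + (-1898/(-2308) + 160)*(2038 + (-435 - 1*873)))/(-4902 - 3936) = (3108 + (-1898*(-1/2308) + 160)*(2038 + (-435 - 873)))/(-8838) = (3108 + (949/1154 + 160)*(2038 - 1308))*(-1/8838) = (3108 + (185589/1154)*730)*(-1/8838) = (3108 + 67739985/577)*(-1/8838) = (69533301/577)*(-1/8838) = -23177767/1699842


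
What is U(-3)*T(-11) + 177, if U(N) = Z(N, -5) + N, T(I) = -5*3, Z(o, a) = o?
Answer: 267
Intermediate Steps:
T(I) = -15
U(N) = 2*N (U(N) = N + N = 2*N)
U(-3)*T(-11) + 177 = (2*(-3))*(-15) + 177 = -6*(-15) + 177 = 90 + 177 = 267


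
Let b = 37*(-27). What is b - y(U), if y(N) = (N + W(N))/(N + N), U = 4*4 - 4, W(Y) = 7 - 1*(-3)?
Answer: -11999/12 ≈ -999.92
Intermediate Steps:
W(Y) = 10 (W(Y) = 7 + 3 = 10)
b = -999
U = 12 (U = 16 - 4 = 12)
y(N) = (10 + N)/(2*N) (y(N) = (N + 10)/(N + N) = (10 + N)/((2*N)) = (10 + N)*(1/(2*N)) = (10 + N)/(2*N))
b - y(U) = -999 - (10 + 12)/(2*12) = -999 - 22/(2*12) = -999 - 1*11/12 = -999 - 11/12 = -11999/12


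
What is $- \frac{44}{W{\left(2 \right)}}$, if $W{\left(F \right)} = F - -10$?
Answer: $- \frac{11}{3} \approx -3.6667$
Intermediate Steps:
$W{\left(F \right)} = 10 + F$ ($W{\left(F \right)} = F + 10 = 10 + F$)
$- \frac{44}{W{\left(2 \right)}} = - \frac{44}{10 + 2} = - \frac{44}{12} = \left(-44\right) \frac{1}{12} = - \frac{11}{3}$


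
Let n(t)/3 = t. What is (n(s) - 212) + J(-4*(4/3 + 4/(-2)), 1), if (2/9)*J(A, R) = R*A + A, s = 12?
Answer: -152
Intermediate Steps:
n(t) = 3*t
J(A, R) = 9*A/2 + 9*A*R/2 (J(A, R) = 9*(R*A + A)/2 = 9*(A*R + A)/2 = 9*(A + A*R)/2 = 9*A/2 + 9*A*R/2)
(n(s) - 212) + J(-4*(4/3 + 4/(-2)), 1) = (3*12 - 212) + 9*(-4*(4/3 + 4/(-2)))*(1 + 1)/2 = (36 - 212) + (9/2)*(-4*(4*(⅓) + 4*(-½)))*2 = -176 + (9/2)*(-4*(4/3 - 2))*2 = -176 + (9/2)*(-4*(-⅔))*2 = -176 + (9/2)*(8/3)*2 = -176 + 24 = -152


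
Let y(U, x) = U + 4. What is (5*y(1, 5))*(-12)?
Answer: -300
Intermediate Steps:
y(U, x) = 4 + U
(5*y(1, 5))*(-12) = (5*(4 + 1))*(-12) = (5*5)*(-12) = 25*(-12) = -300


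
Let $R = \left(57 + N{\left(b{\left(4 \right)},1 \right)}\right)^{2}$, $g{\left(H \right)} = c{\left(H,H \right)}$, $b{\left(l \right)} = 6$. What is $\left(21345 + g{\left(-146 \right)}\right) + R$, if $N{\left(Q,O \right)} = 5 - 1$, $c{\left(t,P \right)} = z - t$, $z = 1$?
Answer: $25213$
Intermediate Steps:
$c{\left(t,P \right)} = 1 - t$
$g{\left(H \right)} = 1 - H$
$N{\left(Q,O \right)} = 4$
$R = 3721$ ($R = \left(57 + 4\right)^{2} = 61^{2} = 3721$)
$\left(21345 + g{\left(-146 \right)}\right) + R = \left(21345 + \left(1 - -146\right)\right) + 3721 = \left(21345 + \left(1 + 146\right)\right) + 3721 = \left(21345 + 147\right) + 3721 = 21492 + 3721 = 25213$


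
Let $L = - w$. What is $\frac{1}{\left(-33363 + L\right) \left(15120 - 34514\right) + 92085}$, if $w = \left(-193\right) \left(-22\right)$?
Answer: $\frac{1}{729481031} \approx 1.3708 \cdot 10^{-9}$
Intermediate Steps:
$w = 4246$
$L = -4246$ ($L = \left(-1\right) 4246 = -4246$)
$\frac{1}{\left(-33363 + L\right) \left(15120 - 34514\right) + 92085} = \frac{1}{\left(-33363 - 4246\right) \left(15120 - 34514\right) + 92085} = \frac{1}{\left(-37609\right) \left(-19394\right) + 92085} = \frac{1}{729388946 + 92085} = \frac{1}{729481031}$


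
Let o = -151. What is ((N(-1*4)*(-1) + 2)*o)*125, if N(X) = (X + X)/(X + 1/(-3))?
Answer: -37750/13 ≈ -2903.8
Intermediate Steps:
N(X) = 2*X/(-⅓ + X) (N(X) = (2*X)/(X - ⅓) = (2*X)/(-⅓ + X) = 2*X/(-⅓ + X))
((N(-1*4)*(-1) + 2)*o)*125 = (((6*(-1*4)/(-1 + 3*(-1*4)))*(-1) + 2)*(-151))*125 = (((6*(-4)/(-1 + 3*(-4)))*(-1) + 2)*(-151))*125 = (((6*(-4)/(-1 - 12))*(-1) + 2)*(-151))*125 = (((6*(-4)/(-13))*(-1) + 2)*(-151))*125 = (((6*(-4)*(-1/13))*(-1) + 2)*(-151))*125 = (((24/13)*(-1) + 2)*(-151))*125 = ((-24/13 + 2)*(-151))*125 = ((2/13)*(-151))*125 = -302/13*125 = -37750/13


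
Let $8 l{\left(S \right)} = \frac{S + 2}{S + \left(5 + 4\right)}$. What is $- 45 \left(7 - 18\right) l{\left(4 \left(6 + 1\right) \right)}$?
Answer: $\frac{7425}{148} \approx 50.169$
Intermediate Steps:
$l{\left(S \right)} = \frac{2 + S}{8 \left(9 + S\right)}$ ($l{\left(S \right)} = \frac{\left(S + 2\right) \frac{1}{S + \left(5 + 4\right)}}{8} = \frac{\left(2 + S\right) \frac{1}{S + 9}}{8} = \frac{\left(2 + S\right) \frac{1}{9 + S}}{8} = \frac{\frac{1}{9 + S} \left(2 + S\right)}{8} = \frac{2 + S}{8 \left(9 + S\right)}$)
$- 45 \left(7 - 18\right) l{\left(4 \left(6 + 1\right) \right)} = - 45 \left(7 - 18\right) \frac{2 + 4 \left(6 + 1\right)}{8 \left(9 + 4 \left(6 + 1\right)\right)} = - 45 \left(7 - 18\right) \frac{2 + 4 \cdot 7}{8 \left(9 + 4 \cdot 7\right)} = \left(-45\right) \left(-11\right) \frac{2 + 28}{8 \left(9 + 28\right)} = 495 \cdot \frac{1}{8} \cdot \frac{1}{37} \cdot 30 = 495 \cdot \frac{15}{148} = \frac{7425}{148}$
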